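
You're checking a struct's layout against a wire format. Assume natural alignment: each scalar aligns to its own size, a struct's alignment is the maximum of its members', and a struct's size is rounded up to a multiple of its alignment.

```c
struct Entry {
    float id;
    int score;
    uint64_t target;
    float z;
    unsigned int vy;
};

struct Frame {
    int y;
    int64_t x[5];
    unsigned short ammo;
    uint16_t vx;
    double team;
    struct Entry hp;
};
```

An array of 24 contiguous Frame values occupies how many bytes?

2112

Entry: @0: id [4B, align 4] → 4; @4: score [4B, align 4] → 8; @8: target [8B, align 8] → 16; @16: z [4B, align 4] → 20; @20: vy [4B, align 4] → 24; size 24, align 8
@0: y [4B, align 4] → 4
+4 pad (align 8)
@8: x [40B, align 8] → 48
@48: ammo [2B, align 2] → 50
@50: vx [2B, align 2] → 52
+4 pad (align 8)
@56: team [8B, align 8] → 64
@64: hp [24B, align 8] → 88
size 88, align 8
array of 24: 24 × 88 = 2112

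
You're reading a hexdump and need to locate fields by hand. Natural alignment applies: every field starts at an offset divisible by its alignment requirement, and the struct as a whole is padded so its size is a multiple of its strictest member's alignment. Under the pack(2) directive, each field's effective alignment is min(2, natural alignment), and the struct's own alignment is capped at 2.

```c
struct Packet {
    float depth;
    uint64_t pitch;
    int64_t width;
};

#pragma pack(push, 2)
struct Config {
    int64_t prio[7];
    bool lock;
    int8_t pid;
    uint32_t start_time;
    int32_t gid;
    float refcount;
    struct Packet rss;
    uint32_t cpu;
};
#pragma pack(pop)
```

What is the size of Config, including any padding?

Packet: 0..4  depth  (4B, 4-aligned); 4..8  -- padding (4B); 8..16  pitch  (8B, 8-aligned); 16..24  width  (8B, 8-aligned); sizeof = 24, alignof = 8
0..56  prio  (56B, 2-aligned)
56..57  lock  (1B, 1-aligned)
57..58  pid  (1B, 1-aligned)
58..62  start_time  (4B, 2-aligned)
62..66  gid  (4B, 2-aligned)
66..70  refcount  (4B, 2-aligned)
70..94  rss  (24B, 2-aligned)
94..98  cpu  (4B, 2-aligned)
sizeof = 98, alignof = 2

98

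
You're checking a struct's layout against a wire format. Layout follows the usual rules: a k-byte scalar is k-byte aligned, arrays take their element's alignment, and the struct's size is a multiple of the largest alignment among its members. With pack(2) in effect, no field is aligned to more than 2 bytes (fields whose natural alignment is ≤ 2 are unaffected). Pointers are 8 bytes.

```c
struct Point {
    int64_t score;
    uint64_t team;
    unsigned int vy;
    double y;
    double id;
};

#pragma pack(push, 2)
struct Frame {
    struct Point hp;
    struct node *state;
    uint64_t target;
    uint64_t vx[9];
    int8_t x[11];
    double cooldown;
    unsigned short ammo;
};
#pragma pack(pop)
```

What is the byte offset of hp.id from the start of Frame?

Point: 0..8  score  (8B, 8-aligned); 8..16  team  (8B, 8-aligned); 16..20  vy  (4B, 4-aligned); 20..24  -- padding (4B); 24..32  y  (8B, 8-aligned); 32..40  id  (8B, 8-aligned); sizeof = 40, alignof = 8
0..40  hp  (40B, 2-aligned)
within Point: id at 32
0 + 32 = 32

32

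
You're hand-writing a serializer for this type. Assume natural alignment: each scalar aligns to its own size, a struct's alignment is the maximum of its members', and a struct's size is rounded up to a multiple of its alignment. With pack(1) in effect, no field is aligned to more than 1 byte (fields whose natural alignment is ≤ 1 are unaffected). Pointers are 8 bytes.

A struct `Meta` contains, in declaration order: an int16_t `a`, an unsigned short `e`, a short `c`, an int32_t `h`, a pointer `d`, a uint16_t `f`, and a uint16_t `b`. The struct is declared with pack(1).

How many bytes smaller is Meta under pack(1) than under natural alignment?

natural layout:
  @0: a [2B, align 2] → 2
  @2: e [2B, align 2] → 4
  @4: c [2B, align 2] → 6
  +2 pad (align 4)
  @8: h [4B, align 4] → 12
  +4 pad (align 8)
  @16: d [8B, align 8] → 24
  @24: f [2B, align 2] → 26
  @26: b [2B, align 2] → 28
  +4 tail pad (align 8)
  size 32, align 8
packed(1) layout:
  @0: a [2B, align 1] → 2
  @2: e [2B, align 1] → 4
  @4: c [2B, align 1] → 6
  @6: h [4B, align 1] → 10
  @10: d [8B, align 1] → 18
  @18: f [2B, align 1] → 20
  @20: b [2B, align 1] → 22
  size 22, align 1
32 − 22 = 10

10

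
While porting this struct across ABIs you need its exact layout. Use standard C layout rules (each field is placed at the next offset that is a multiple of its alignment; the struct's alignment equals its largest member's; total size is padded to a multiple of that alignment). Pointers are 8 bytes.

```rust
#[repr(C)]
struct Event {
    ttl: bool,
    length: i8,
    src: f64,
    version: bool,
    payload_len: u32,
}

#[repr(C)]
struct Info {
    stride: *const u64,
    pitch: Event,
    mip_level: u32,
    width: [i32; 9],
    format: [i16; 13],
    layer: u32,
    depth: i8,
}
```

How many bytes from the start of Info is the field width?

Event: ttl at 0 (size 1, align 1) → ends 1; length at 1 (size 1, align 1) → ends 2; pad 6 to align 8 for src; src at 8 (size 8, align 8) → ends 16; version at 16 (size 1, align 1) → ends 17; pad 3 to align 4 for payload_len; payload_len at 20 (size 4, align 4) → ends 24; total 24 bytes, alignment 8
stride at 0 (size 8, align 8) → ends 8
pitch at 8 (size 24, align 8) → ends 32
mip_level at 32 (size 4, align 4) → ends 36
width at 36 (size 36, align 4) → ends 72

36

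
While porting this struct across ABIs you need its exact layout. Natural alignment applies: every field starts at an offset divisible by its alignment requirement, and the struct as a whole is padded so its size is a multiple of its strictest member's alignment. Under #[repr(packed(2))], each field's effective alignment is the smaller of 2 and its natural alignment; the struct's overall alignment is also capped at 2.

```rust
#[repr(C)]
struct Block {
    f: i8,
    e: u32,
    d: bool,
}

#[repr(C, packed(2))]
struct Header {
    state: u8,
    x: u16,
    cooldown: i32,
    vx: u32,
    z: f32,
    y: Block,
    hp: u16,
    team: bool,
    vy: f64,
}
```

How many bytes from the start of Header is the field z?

Block: 0..1  f  (1B, 1-aligned); 1..4  -- padding (3B); 4..8  e  (4B, 4-aligned); 8..9  d  (1B, 1-aligned); 9..12  -- tail padding (3B); sizeof = 12, alignof = 4
0..1  state  (1B, 1-aligned)
1..2  -- padding (1B)
2..4  x  (2B, 2-aligned)
4..8  cooldown  (4B, 2-aligned)
8..12  vx  (4B, 2-aligned)
12..16  z  (4B, 2-aligned)

12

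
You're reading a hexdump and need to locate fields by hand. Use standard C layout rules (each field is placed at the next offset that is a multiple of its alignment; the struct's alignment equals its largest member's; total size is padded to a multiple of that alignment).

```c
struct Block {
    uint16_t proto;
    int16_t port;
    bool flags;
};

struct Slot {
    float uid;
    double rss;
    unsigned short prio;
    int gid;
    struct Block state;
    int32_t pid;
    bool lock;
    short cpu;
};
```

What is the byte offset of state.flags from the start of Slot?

Block: proto at 0 (size 2, align 2) → ends 2; port at 2 (size 2, align 2) → ends 4; flags at 4 (size 1, align 1) → ends 5; tail pad 1 to reach multiple of 2; total 6 bytes, alignment 2
uid at 0 (size 4, align 4) → ends 4
pad 4 to align 8 for rss
rss at 8 (size 8, align 8) → ends 16
prio at 16 (size 2, align 2) → ends 18
pad 2 to align 4 for gid
gid at 20 (size 4, align 4) → ends 24
state at 24 (size 6, align 2) → ends 30
within Block: flags at 4
24 + 4 = 28

28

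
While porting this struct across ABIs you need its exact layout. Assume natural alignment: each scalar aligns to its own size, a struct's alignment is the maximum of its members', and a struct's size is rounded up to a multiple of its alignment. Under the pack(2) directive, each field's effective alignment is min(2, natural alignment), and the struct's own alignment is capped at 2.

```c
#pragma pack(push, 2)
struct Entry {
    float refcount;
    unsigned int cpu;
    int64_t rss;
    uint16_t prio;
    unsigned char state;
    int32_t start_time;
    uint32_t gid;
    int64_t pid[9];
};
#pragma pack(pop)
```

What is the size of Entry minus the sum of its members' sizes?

@0: refcount [4B, align 2] → 4
@4: cpu [4B, align 2] → 8
@8: rss [8B, align 2] → 16
@16: prio [2B, align 2] → 18
@18: state [1B, align 1] → 19
+1 pad (align 2)
@20: start_time [4B, align 2] → 24
@24: gid [4B, align 2] → 28
@28: pid [72B, align 2] → 100
size 100, align 2
data bytes 99, size 100 → padding 1

1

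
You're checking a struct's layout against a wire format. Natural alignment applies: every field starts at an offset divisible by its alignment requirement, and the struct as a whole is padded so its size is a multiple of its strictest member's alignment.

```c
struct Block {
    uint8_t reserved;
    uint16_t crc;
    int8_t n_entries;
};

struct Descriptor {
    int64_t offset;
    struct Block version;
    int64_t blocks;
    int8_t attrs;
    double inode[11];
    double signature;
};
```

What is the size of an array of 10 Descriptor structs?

1280

Block: @0: reserved [1B, align 1] → 1; +1 pad (align 2); @2: crc [2B, align 2] → 4; @4: n_entries [1B, align 1] → 5; +1 tail pad (align 2); size 6, align 2
@0: offset [8B, align 8] → 8
@8: version [6B, align 2] → 14
+2 pad (align 8)
@16: blocks [8B, align 8] → 24
@24: attrs [1B, align 1] → 25
+7 pad (align 8)
@32: inode [88B, align 8] → 120
@120: signature [8B, align 8] → 128
size 128, align 8
array of 10: 10 × 128 = 1280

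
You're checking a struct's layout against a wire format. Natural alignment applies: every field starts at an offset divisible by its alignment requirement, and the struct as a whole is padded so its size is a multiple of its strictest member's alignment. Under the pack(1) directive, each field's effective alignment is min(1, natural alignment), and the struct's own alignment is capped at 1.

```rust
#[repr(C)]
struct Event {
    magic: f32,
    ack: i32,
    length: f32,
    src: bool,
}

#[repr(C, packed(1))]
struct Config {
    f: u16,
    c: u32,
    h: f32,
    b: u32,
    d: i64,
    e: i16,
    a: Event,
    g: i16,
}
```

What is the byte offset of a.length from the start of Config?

32

Event: magic at 0 (size 4, align 4) → ends 4; ack at 4 (size 4, align 4) → ends 8; length at 8 (size 4, align 4) → ends 12; src at 12 (size 1, align 1) → ends 13; tail pad 3 to reach multiple of 4; total 16 bytes, alignment 4
f at 0 (size 2, align 1) → ends 2
c at 2 (size 4, align 1) → ends 6
h at 6 (size 4, align 1) → ends 10
b at 10 (size 4, align 1) → ends 14
d at 14 (size 8, align 1) → ends 22
e at 22 (size 2, align 1) → ends 24
a at 24 (size 16, align 1) → ends 40
within Event: length at 8
24 + 8 = 32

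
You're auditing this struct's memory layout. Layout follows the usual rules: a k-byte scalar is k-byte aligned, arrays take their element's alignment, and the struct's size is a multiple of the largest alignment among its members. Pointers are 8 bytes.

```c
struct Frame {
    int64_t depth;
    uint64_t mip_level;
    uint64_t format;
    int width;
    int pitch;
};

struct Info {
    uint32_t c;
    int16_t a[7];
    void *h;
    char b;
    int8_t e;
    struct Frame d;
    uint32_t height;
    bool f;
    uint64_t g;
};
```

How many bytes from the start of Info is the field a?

Frame: @0: depth [8B, align 8] → 8; @8: mip_level [8B, align 8] → 16; @16: format [8B, align 8] → 24; @24: width [4B, align 4] → 28; @28: pitch [4B, align 4] → 32; size 32, align 8
@0: c [4B, align 4] → 4
@4: a [14B, align 2] → 18

4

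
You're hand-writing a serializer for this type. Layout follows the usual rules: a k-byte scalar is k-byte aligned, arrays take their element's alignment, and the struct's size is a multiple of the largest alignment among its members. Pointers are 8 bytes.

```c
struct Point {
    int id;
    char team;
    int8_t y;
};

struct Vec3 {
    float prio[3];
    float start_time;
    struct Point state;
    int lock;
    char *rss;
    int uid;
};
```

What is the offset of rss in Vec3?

32

Point: @0: id [4B, align 4] → 4; @4: team [1B, align 1] → 5; @5: y [1B, align 1] → 6; +2 tail pad (align 4); size 8, align 4
@0: prio [12B, align 4] → 12
@12: start_time [4B, align 4] → 16
@16: state [8B, align 4] → 24
@24: lock [4B, align 4] → 28
+4 pad (align 8)
@32: rss [8B, align 8] → 40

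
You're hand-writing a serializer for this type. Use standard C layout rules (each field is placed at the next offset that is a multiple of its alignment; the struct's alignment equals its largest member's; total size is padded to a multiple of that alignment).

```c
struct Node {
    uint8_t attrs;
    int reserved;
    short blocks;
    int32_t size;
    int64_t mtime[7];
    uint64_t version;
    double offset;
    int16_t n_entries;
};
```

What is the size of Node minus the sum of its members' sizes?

0..1  attrs  (1B, 1-aligned)
1..4  -- padding (3B)
4..8  reserved  (4B, 4-aligned)
8..10  blocks  (2B, 2-aligned)
10..12  -- padding (2B)
12..16  size  (4B, 4-aligned)
16..72  mtime  (56B, 8-aligned)
72..80  version  (8B, 8-aligned)
80..88  offset  (8B, 8-aligned)
88..90  n_entries  (2B, 2-aligned)
90..96  -- tail padding (6B)
sizeof = 96, alignof = 8
data bytes 85, size 96 → padding 11

11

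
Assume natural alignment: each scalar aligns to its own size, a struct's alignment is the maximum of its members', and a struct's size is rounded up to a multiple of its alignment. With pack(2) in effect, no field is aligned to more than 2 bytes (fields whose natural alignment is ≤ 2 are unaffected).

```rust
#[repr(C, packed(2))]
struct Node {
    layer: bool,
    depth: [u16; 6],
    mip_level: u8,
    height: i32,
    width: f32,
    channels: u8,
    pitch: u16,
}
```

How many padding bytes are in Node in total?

3

@0: layer [1B, align 1] → 1
+1 pad (align 2)
@2: depth [12B, align 2] → 14
@14: mip_level [1B, align 1] → 15
+1 pad (align 2)
@16: height [4B, align 2] → 20
@20: width [4B, align 2] → 24
@24: channels [1B, align 1] → 25
+1 pad (align 2)
@26: pitch [2B, align 2] → 28
size 28, align 2
data bytes 25, size 28 → padding 3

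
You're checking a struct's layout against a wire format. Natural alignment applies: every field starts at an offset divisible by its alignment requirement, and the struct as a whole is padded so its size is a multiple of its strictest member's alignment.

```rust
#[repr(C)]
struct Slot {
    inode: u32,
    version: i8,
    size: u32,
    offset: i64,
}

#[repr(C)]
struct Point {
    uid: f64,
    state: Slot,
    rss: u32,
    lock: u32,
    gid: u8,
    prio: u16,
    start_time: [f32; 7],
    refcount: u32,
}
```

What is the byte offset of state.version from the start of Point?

12

Slot: 0..4  inode  (4B, 4-aligned); 4..5  version  (1B, 1-aligned); 5..8  -- padding (3B); 8..12  size  (4B, 4-aligned); 12..16  -- padding (4B); 16..24  offset  (8B, 8-aligned); sizeof = 24, alignof = 8
0..8  uid  (8B, 8-aligned)
8..32  state  (24B, 8-aligned)
within Slot: version at 4
8 + 4 = 12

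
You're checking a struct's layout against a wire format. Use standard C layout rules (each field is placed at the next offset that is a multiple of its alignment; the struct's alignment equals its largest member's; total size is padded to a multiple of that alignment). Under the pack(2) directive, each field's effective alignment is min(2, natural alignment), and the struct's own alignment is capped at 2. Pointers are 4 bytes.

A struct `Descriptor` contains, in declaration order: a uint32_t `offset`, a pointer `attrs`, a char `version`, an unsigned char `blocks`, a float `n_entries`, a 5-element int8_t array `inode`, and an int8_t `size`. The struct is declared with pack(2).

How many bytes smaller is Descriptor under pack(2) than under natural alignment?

4

natural layout:
  offset at 0 (size 4, align 4) → ends 4
  attrs at 4 (size 4, align 4) → ends 8
  version at 8 (size 1, align 1) → ends 9
  blocks at 9 (size 1, align 1) → ends 10
  pad 2 to align 4 for n_entries
  n_entries at 12 (size 4, align 4) → ends 16
  inode at 16 (size 5, align 1) → ends 21
  size at 21 (size 1, align 1) → ends 22
  tail pad 2 to reach multiple of 4
  total 24 bytes, alignment 4
packed(2) layout:
  offset at 0 (size 4, align 2) → ends 4
  attrs at 4 (size 4, align 2) → ends 8
  version at 8 (size 1, align 1) → ends 9
  blocks at 9 (size 1, align 1) → ends 10
  n_entries at 10 (size 4, align 2) → ends 14
  inode at 14 (size 5, align 1) → ends 19
  size at 19 (size 1, align 1) → ends 20
  total 20 bytes, alignment 2
24 − 20 = 4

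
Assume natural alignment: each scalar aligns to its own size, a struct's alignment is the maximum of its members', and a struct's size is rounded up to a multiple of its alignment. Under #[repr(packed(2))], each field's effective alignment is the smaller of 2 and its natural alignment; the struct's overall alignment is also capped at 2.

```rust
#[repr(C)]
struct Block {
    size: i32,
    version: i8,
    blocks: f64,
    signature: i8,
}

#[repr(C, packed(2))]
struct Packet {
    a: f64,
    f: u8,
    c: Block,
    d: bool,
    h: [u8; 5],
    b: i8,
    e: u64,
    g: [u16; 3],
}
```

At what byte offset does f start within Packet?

8

Block: 0..4  size  (4B, 4-aligned); 4..5  version  (1B, 1-aligned); 5..8  -- padding (3B); 8..16  blocks  (8B, 8-aligned); 16..17  signature  (1B, 1-aligned); 17..24  -- tail padding (7B); sizeof = 24, alignof = 8
0..8  a  (8B, 2-aligned)
8..9  f  (1B, 1-aligned)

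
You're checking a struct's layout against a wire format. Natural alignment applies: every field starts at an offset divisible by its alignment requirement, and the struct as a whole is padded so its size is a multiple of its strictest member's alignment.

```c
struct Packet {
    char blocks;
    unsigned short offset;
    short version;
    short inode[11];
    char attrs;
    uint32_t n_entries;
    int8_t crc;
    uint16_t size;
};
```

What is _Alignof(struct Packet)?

4

member alignments: blocks=1, offset=2, version=2, inode=2, attrs=1, n_entries=4, crc=1, size=2
max = 4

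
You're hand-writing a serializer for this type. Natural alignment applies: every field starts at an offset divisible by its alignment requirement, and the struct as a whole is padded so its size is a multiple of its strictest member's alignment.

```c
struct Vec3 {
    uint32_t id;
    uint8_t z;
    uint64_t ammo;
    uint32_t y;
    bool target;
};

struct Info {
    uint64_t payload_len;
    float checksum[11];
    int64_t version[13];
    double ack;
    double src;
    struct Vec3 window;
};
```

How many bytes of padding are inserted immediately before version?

Vec3: @0: id [4B, align 4] → 4; @4: z [1B, align 1] → 5; +3 pad (align 8); @8: ammo [8B, align 8] → 16; @16: y [4B, align 4] → 20; @20: target [1B, align 1] → 21; +3 tail pad (align 8); size 24, align 8
@0: payload_len [8B, align 8] → 8
@8: checksum [44B, align 4] → 52
+4 pad (align 8)
@56: version [104B, align 8] → 160

4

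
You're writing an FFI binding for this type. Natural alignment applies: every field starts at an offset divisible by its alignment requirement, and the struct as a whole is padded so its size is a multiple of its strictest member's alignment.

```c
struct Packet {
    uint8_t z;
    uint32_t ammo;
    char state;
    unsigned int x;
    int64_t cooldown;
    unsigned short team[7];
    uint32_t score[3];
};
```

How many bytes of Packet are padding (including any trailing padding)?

12

@0: z [1B, align 1] → 1
+3 pad (align 4)
@4: ammo [4B, align 4] → 8
@8: state [1B, align 1] → 9
+3 pad (align 4)
@12: x [4B, align 4] → 16
@16: cooldown [8B, align 8] → 24
@24: team [14B, align 2] → 38
+2 pad (align 4)
@40: score [12B, align 4] → 52
+4 tail pad (align 8)
size 56, align 8
data bytes 44, size 56 → padding 12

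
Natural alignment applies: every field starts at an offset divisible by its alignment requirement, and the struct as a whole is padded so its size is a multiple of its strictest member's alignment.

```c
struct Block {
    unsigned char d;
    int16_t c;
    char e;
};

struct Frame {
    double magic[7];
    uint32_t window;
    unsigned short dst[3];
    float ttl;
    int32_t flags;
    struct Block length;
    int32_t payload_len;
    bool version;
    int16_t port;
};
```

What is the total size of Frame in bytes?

Block: @0: d [1B, align 1] → 1; +1 pad (align 2); @2: c [2B, align 2] → 4; @4: e [1B, align 1] → 5; +1 tail pad (align 2); size 6, align 2
@0: magic [56B, align 8] → 56
@56: window [4B, align 4] → 60
@60: dst [6B, align 2] → 66
+2 pad (align 4)
@68: ttl [4B, align 4] → 72
@72: flags [4B, align 4] → 76
@76: length [6B, align 2] → 82
+2 pad (align 4)
@84: payload_len [4B, align 4] → 88
@88: version [1B, align 1] → 89
+1 pad (align 2)
@90: port [2B, align 2] → 92
+4 tail pad (align 8)
size 96, align 8

96 bytes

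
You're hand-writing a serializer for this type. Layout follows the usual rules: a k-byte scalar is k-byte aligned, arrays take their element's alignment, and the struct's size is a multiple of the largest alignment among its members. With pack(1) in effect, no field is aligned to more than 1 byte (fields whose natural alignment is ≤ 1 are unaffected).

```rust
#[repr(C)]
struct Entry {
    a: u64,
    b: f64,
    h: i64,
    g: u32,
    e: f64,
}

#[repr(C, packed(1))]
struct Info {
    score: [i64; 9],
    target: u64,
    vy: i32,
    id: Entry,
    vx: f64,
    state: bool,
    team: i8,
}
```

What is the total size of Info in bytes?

134

Entry: a at 0 (size 8, align 8) → ends 8; b at 8 (size 8, align 8) → ends 16; h at 16 (size 8, align 8) → ends 24; g at 24 (size 4, align 4) → ends 28; pad 4 to align 8 for e; e at 32 (size 8, align 8) → ends 40; total 40 bytes, alignment 8
score at 0 (size 72, align 1) → ends 72
target at 72 (size 8, align 1) → ends 80
vy at 80 (size 4, align 1) → ends 84
id at 84 (size 40, align 1) → ends 124
vx at 124 (size 8, align 1) → ends 132
state at 132 (size 1, align 1) → ends 133
team at 133 (size 1, align 1) → ends 134
total 134 bytes, alignment 1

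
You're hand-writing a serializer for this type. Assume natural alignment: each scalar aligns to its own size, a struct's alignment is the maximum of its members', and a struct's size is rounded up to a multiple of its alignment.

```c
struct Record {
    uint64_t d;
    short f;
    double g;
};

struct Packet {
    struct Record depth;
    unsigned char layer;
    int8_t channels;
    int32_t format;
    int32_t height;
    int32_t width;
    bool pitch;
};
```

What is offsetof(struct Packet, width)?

36

Record: 0..8  d  (8B, 8-aligned); 8..10  f  (2B, 2-aligned); 10..16  -- padding (6B); 16..24  g  (8B, 8-aligned); sizeof = 24, alignof = 8
0..24  depth  (24B, 8-aligned)
24..25  layer  (1B, 1-aligned)
25..26  channels  (1B, 1-aligned)
26..28  -- padding (2B)
28..32  format  (4B, 4-aligned)
32..36  height  (4B, 4-aligned)
36..40  width  (4B, 4-aligned)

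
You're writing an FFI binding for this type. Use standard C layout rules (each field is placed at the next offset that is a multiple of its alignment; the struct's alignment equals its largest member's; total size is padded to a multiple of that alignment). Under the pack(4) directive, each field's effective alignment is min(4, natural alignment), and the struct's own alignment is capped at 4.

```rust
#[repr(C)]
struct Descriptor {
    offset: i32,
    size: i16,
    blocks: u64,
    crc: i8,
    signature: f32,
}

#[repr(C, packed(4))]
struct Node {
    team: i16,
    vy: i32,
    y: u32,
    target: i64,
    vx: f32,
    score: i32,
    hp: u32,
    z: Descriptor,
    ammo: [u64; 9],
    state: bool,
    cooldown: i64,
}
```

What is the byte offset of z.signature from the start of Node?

52

Descriptor: 0..4  offset  (4B, 4-aligned); 4..6  size  (2B, 2-aligned); 6..8  -- padding (2B); 8..16  blocks  (8B, 8-aligned); 16..17  crc  (1B, 1-aligned); 17..20  -- padding (3B); 20..24  signature  (4B, 4-aligned); sizeof = 24, alignof = 8
0..2  team  (2B, 2-aligned)
2..4  -- padding (2B)
4..8  vy  (4B, 4-aligned)
8..12  y  (4B, 4-aligned)
12..20  target  (8B, 4-aligned)
20..24  vx  (4B, 4-aligned)
24..28  score  (4B, 4-aligned)
28..32  hp  (4B, 4-aligned)
32..56  z  (24B, 4-aligned)
within Descriptor: signature at 20
32 + 20 = 52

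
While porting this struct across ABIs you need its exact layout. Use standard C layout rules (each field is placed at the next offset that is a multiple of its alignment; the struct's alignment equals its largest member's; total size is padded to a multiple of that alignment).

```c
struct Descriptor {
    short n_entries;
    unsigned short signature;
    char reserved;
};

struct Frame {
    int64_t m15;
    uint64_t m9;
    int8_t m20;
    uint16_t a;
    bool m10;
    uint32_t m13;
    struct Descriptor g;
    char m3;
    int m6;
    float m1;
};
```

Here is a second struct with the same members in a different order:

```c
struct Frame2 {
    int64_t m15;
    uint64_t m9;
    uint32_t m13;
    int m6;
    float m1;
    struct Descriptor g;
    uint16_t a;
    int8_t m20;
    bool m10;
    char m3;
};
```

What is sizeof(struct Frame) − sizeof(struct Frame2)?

Descriptor: @0: n_entries [2B, align 2] → 2; @2: signature [2B, align 2] → 4; @4: reserved [1B, align 1] → 5; +1 tail pad (align 2); size 6, align 2
@0: m15 [8B, align 8] → 8
@8: m9 [8B, align 8] → 16
@16: m20 [1B, align 1] → 17
+1 pad (align 2)
@18: a [2B, align 2] → 20
@20: m10 [1B, align 1] → 21
+3 pad (align 4)
@24: m13 [4B, align 4] → 28
@28: g [6B, align 2] → 34
@34: m3 [1B, align 1] → 35
+1 pad (align 4)
@36: m6 [4B, align 4] → 40
@40: m1 [4B, align 4] → 44
+4 tail pad (align 8)
size 48, align 8
— Frame2 —
@0: m15 [8B, align 8] → 8
@8: m9 [8B, align 8] → 16
@16: m13 [4B, align 4] → 20
@20: m6 [4B, align 4] → 24
@24: m1 [4B, align 4] → 28
@28: g [6B, align 2] → 34
@34: a [2B, align 2] → 36
@36: m20 [1B, align 1] → 37
@37: m10 [1B, align 1] → 38
@38: m3 [1B, align 1] → 39
+1 tail pad (align 8)
size 40, align 8
48 − 40 = 8

8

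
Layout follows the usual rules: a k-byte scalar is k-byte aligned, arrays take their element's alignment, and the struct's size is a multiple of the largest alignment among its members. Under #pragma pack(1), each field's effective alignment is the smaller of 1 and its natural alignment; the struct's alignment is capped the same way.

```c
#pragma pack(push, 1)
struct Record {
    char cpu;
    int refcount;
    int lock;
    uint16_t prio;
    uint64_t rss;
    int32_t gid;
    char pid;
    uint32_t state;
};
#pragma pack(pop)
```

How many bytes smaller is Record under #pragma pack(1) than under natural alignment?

natural layout:
  0..1  cpu  (1B, 1-aligned)
  1..4  -- padding (3B)
  4..8  refcount  (4B, 4-aligned)
  8..12  lock  (4B, 4-aligned)
  12..14  prio  (2B, 2-aligned)
  14..16  -- padding (2B)
  16..24  rss  (8B, 8-aligned)
  24..28  gid  (4B, 4-aligned)
  28..29  pid  (1B, 1-aligned)
  29..32  -- padding (3B)
  32..36  state  (4B, 4-aligned)
  36..40  -- tail padding (4B)
  sizeof = 40, alignof = 8
packed(1) layout:
  0..1  cpu  (1B, 1-aligned)
  1..5  refcount  (4B, 1-aligned)
  5..9  lock  (4B, 1-aligned)
  9..11  prio  (2B, 1-aligned)
  11..19  rss  (8B, 1-aligned)
  19..23  gid  (4B, 1-aligned)
  23..24  pid  (1B, 1-aligned)
  24..28  state  (4B, 1-aligned)
  sizeof = 28, alignof = 1
40 − 28 = 12

12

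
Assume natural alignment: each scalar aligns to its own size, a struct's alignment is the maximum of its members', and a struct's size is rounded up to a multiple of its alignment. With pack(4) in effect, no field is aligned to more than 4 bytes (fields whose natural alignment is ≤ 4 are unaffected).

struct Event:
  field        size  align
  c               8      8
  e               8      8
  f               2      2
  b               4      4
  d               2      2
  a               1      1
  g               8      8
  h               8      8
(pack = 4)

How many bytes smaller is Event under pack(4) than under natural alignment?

natural layout:
  c at 0 (size 8, align 8) → ends 8
  e at 8 (size 8, align 8) → ends 16
  f at 16 (size 2, align 2) → ends 18
  pad 2 to align 4 for b
  b at 20 (size 4, align 4) → ends 24
  d at 24 (size 2, align 2) → ends 26
  a at 26 (size 1, align 1) → ends 27
  pad 5 to align 8 for g
  g at 32 (size 8, align 8) → ends 40
  h at 40 (size 8, align 8) → ends 48
  total 48 bytes, alignment 8
packed(4) layout:
  c at 0 (size 8, align 4) → ends 8
  e at 8 (size 8, align 4) → ends 16
  f at 16 (size 2, align 2) → ends 18
  pad 2 to align 4 for b
  b at 20 (size 4, align 4) → ends 24
  d at 24 (size 2, align 2) → ends 26
  a at 26 (size 1, align 1) → ends 27
  pad 1 to align 4 for g
  g at 28 (size 8, align 4) → ends 36
  h at 36 (size 8, align 4) → ends 44
  total 44 bytes, alignment 4
48 − 44 = 4

4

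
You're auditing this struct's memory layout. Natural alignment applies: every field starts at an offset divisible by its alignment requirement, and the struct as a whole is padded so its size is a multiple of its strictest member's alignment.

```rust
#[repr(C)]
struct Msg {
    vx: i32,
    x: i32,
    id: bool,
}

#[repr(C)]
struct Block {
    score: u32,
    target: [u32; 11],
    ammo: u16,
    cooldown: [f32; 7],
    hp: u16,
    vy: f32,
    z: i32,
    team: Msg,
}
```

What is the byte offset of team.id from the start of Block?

100

Msg: @0: vx [4B, align 4] → 4; @4: x [4B, align 4] → 8; @8: id [1B, align 1] → 9; +3 tail pad (align 4); size 12, align 4
@0: score [4B, align 4] → 4
@4: target [44B, align 4] → 48
@48: ammo [2B, align 2] → 50
+2 pad (align 4)
@52: cooldown [28B, align 4] → 80
@80: hp [2B, align 2] → 82
+2 pad (align 4)
@84: vy [4B, align 4] → 88
@88: z [4B, align 4] → 92
@92: team [12B, align 4] → 104
within Msg: id at 8
92 + 8 = 100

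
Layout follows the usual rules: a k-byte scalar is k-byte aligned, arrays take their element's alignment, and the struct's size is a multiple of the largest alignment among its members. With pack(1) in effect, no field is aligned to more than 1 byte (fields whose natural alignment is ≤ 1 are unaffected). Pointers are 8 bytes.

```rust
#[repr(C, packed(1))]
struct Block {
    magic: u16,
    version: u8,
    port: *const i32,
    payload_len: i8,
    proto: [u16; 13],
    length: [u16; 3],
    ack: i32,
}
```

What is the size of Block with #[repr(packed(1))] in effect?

48

@0: magic [2B, align 1] → 2
@2: version [1B, align 1] → 3
@3: port [8B, align 1] → 11
@11: payload_len [1B, align 1] → 12
@12: proto [26B, align 1] → 38
@38: length [6B, align 1] → 44
@44: ack [4B, align 1] → 48
size 48, align 1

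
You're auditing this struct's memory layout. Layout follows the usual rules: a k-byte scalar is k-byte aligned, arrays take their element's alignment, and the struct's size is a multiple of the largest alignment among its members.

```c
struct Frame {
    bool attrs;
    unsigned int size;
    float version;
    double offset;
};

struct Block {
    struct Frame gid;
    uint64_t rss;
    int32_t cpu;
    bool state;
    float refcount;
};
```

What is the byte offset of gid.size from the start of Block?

4

Frame: attrs at 0 (size 1, align 1) → ends 1; pad 3 to align 4 for size; size at 4 (size 4, align 4) → ends 8; version at 8 (size 4, align 4) → ends 12; pad 4 to align 8 for offset; offset at 16 (size 8, align 8) → ends 24; total 24 bytes, alignment 8
gid at 0 (size 24, align 8) → ends 24
within Frame: size at 4
0 + 4 = 4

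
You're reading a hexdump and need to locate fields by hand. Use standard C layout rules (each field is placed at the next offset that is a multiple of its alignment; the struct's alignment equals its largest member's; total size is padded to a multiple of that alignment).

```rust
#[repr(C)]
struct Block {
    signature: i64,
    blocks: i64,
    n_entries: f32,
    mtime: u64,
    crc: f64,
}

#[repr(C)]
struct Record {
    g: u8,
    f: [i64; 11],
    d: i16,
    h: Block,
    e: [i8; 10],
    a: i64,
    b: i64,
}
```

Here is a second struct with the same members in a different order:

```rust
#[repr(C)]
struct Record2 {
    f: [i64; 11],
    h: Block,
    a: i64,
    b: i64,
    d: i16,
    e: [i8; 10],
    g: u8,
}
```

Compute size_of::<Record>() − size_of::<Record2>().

Block: signature at 0 (size 8, align 8) → ends 8; blocks at 8 (size 8, align 8) → ends 16; n_entries at 16 (size 4, align 4) → ends 20; pad 4 to align 8 for mtime; mtime at 24 (size 8, align 8) → ends 32; crc at 32 (size 8, align 8) → ends 40; total 40 bytes, alignment 8
g at 0 (size 1, align 1) → ends 1
pad 7 to align 8 for f
f at 8 (size 88, align 8) → ends 96
d at 96 (size 2, align 2) → ends 98
pad 6 to align 8 for h
h at 104 (size 40, align 8) → ends 144
e at 144 (size 10, align 1) → ends 154
pad 6 to align 8 for a
a at 160 (size 8, align 8) → ends 168
b at 168 (size 8, align 8) → ends 176
total 176 bytes, alignment 8
— Record2 —
f at 0 (size 88, align 8) → ends 88
h at 88 (size 40, align 8) → ends 128
a at 128 (size 8, align 8) → ends 136
b at 136 (size 8, align 8) → ends 144
d at 144 (size 2, align 2) → ends 146
e at 146 (size 10, align 1) → ends 156
g at 156 (size 1, align 1) → ends 157
tail pad 3 to reach multiple of 8
total 160 bytes, alignment 8
176 − 160 = 16

16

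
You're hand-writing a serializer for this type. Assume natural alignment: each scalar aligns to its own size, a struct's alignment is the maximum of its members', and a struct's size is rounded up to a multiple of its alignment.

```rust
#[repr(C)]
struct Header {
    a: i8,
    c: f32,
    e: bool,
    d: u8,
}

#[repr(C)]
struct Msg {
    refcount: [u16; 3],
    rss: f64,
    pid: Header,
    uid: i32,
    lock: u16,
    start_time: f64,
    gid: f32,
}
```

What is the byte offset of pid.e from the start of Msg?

Header: 0..1  a  (1B, 1-aligned); 1..4  -- padding (3B); 4..8  c  (4B, 4-aligned); 8..9  e  (1B, 1-aligned); 9..10  d  (1B, 1-aligned); 10..12  -- tail padding (2B); sizeof = 12, alignof = 4
0..6  refcount  (6B, 2-aligned)
6..8  -- padding (2B)
8..16  rss  (8B, 8-aligned)
16..28  pid  (12B, 4-aligned)
within Header: e at 8
16 + 8 = 24

24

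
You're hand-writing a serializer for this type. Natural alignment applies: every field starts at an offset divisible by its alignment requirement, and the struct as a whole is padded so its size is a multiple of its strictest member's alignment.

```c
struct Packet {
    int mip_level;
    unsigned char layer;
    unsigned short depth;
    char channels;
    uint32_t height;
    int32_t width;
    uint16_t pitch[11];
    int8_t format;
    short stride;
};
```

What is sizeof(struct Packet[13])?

624

@0: mip_level [4B, align 4] → 4
@4: layer [1B, align 1] → 5
+1 pad (align 2)
@6: depth [2B, align 2] → 8
@8: channels [1B, align 1] → 9
+3 pad (align 4)
@12: height [4B, align 4] → 16
@16: width [4B, align 4] → 20
@20: pitch [22B, align 2] → 42
@42: format [1B, align 1] → 43
+1 pad (align 2)
@44: stride [2B, align 2] → 46
+2 tail pad (align 4)
size 48, align 4
array of 13: 13 × 48 = 624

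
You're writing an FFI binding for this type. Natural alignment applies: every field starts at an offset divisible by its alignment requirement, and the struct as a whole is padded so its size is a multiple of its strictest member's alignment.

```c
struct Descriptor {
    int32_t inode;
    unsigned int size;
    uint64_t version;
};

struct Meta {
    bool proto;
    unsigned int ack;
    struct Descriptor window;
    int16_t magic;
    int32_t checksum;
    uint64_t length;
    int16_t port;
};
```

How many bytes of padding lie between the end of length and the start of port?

Descriptor: inode at 0 (size 4, align 4) → ends 4; size at 4 (size 4, align 4) → ends 8; version at 8 (size 8, align 8) → ends 16; total 16 bytes, alignment 8
proto at 0 (size 1, align 1) → ends 1
pad 3 to align 4 for ack
ack at 4 (size 4, align 4) → ends 8
window at 8 (size 16, align 8) → ends 24
magic at 24 (size 2, align 2) → ends 26
pad 2 to align 4 for checksum
checksum at 28 (size 4, align 4) → ends 32
length at 32 (size 8, align 8) → ends 40
port at 40 (size 2, align 2) → ends 42

0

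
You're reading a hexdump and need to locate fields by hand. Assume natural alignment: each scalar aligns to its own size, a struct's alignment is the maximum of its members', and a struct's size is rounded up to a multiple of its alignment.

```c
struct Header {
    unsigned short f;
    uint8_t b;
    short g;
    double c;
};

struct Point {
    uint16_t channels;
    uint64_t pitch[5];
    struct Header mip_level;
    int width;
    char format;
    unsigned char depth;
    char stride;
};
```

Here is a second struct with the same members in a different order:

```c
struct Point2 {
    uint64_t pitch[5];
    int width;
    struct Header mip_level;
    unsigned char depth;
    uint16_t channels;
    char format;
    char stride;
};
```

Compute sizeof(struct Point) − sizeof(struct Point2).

0

Header: f at 0 (size 2, align 2) → ends 2; b at 2 (size 1, align 1) → ends 3; pad 1 to align 2 for g; g at 4 (size 2, align 2) → ends 6; pad 2 to align 8 for c; c at 8 (size 8, align 8) → ends 16; total 16 bytes, alignment 8
channels at 0 (size 2, align 2) → ends 2
pad 6 to align 8 for pitch
pitch at 8 (size 40, align 8) → ends 48
mip_level at 48 (size 16, align 8) → ends 64
width at 64 (size 4, align 4) → ends 68
format at 68 (size 1, align 1) → ends 69
depth at 69 (size 1, align 1) → ends 70
stride at 70 (size 1, align 1) → ends 71
tail pad 1 to reach multiple of 8
total 72 bytes, alignment 8
— Point2 —
pitch at 0 (size 40, align 8) → ends 40
width at 40 (size 4, align 4) → ends 44
pad 4 to align 8 for mip_level
mip_level at 48 (size 16, align 8) → ends 64
depth at 64 (size 1, align 1) → ends 65
pad 1 to align 2 for channels
channels at 66 (size 2, align 2) → ends 68
format at 68 (size 1, align 1) → ends 69
stride at 69 (size 1, align 1) → ends 70
tail pad 2 to reach multiple of 8
total 72 bytes, alignment 8
72 − 72 = 0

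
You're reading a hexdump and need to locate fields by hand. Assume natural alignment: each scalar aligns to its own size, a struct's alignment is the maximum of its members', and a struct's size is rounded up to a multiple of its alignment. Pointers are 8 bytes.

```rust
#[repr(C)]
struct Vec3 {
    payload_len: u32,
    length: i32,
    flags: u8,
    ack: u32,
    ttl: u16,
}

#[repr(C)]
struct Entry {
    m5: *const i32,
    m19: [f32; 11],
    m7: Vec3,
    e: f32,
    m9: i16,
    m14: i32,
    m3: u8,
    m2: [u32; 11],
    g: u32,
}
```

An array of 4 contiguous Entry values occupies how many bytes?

Vec3: 0..4  payload_len  (4B, 4-aligned); 4..8  length  (4B, 4-aligned); 8..9  flags  (1B, 1-aligned); 9..12  -- padding (3B); 12..16  ack  (4B, 4-aligned); 16..18  ttl  (2B, 2-aligned); 18..20  -- tail padding (2B); sizeof = 20, alignof = 4
0..8  m5  (8B, 8-aligned)
8..52  m19  (44B, 4-aligned)
52..72  m7  (20B, 4-aligned)
72..76  e  (4B, 4-aligned)
76..78  m9  (2B, 2-aligned)
78..80  -- padding (2B)
80..84  m14  (4B, 4-aligned)
84..85  m3  (1B, 1-aligned)
85..88  -- padding (3B)
88..132  m2  (44B, 4-aligned)
132..136  g  (4B, 4-aligned)
sizeof = 136, alignof = 8
array of 4: 4 × 136 = 544

544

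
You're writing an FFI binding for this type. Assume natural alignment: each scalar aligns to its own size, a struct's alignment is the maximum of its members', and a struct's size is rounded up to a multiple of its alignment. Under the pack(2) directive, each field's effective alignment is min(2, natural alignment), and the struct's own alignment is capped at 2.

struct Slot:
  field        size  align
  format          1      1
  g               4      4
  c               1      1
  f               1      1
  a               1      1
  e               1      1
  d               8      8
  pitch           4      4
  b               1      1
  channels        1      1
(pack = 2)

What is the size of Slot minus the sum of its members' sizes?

1

0..1  format  (1B, 1-aligned)
1..2  -- padding (1B)
2..6  g  (4B, 2-aligned)
6..7  c  (1B, 1-aligned)
7..8  f  (1B, 1-aligned)
8..9  a  (1B, 1-aligned)
9..10  e  (1B, 1-aligned)
10..18  d  (8B, 2-aligned)
18..22  pitch  (4B, 2-aligned)
22..23  b  (1B, 1-aligned)
23..24  channels  (1B, 1-aligned)
sizeof = 24, alignof = 2
data bytes 23, size 24 → padding 1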